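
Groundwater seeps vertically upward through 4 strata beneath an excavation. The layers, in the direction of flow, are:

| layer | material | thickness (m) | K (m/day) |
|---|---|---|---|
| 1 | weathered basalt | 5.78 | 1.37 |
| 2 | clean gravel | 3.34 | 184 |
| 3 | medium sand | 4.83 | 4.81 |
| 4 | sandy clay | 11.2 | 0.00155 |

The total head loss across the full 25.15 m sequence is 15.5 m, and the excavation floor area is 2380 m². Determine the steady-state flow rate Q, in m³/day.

Flow is perpendicular to layering, so the layers act in series and the equivalent K is the thickness-weighted harmonic mean.
Total thickness L = 5.78 + 3.34 + 4.83 + 11.2 = 25.15 m.
Σ(b_i/K_i) = 5.78/1.37 + 3.34/184 + 4.83/4.81 + 11.2/0.00155 = 7231 d.
K_eq = L / Σ(b_i/K_i) = 25.15 / 7231 = 0.003478 m/day.
Q = K_eq · A · (Δh/L) = 0.003478 × 2380 × (15.5/25.15) = 5.102 m³/day.

5.10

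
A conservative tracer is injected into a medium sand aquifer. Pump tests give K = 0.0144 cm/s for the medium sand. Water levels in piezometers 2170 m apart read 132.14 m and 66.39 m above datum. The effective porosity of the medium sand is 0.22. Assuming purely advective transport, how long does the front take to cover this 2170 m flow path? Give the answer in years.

3.47

Convert K: 0.0144 cm/s × 864 = 12.44 m/day.
Hydraulic gradient i = (132.14 − 66.39) / 2170 = 65.75 / 2170 = 0.03030.
Darcy flux q = K · i = 12.44 × 0.03030 = 0.3770 m/day.
Seepage velocity v = q / n_e = 0.3770 / 0.22 = 1.714 m/day.
Travel time t = L / v = 2170 / 1.714 = 1266 days = 3.467 years.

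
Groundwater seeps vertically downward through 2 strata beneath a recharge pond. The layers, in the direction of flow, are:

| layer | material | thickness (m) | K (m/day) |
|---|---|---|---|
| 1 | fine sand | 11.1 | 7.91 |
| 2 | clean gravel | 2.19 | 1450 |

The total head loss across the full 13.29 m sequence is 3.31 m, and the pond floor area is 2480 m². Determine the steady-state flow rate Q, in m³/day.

5840

Flow is perpendicular to layering, so the layers act in series and the equivalent K is the thickness-weighted harmonic mean.
Total thickness L = 11.1 + 2.19 = 13.29 m.
Σ(b_i/K_i) = 11.1/7.91 + 2.19/1450 = 1.405 d.
K_eq = L / Σ(b_i/K_i) = 13.29 / 1.405 = 9.460 m/day.
Q = K_eq · A · (Δh/L) = 9.460 × 2480 × (3.31/13.29) = 5843 m³/day.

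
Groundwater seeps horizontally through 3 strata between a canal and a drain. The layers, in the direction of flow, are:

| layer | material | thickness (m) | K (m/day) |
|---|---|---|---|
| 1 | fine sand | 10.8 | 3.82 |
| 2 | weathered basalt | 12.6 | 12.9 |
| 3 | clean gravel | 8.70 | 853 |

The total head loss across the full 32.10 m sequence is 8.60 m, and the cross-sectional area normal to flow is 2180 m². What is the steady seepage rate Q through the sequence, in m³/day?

Flow is perpendicular to layering, so the layers act in series and the equivalent K is the thickness-weighted harmonic mean.
Total thickness L = 10.8 + 12.6 + 8.70 = 32.10 m.
Σ(b_i/K_i) = 10.8/3.82 + 12.6/12.9 + 8.70/853 = 3.814 d.
K_eq = L / Σ(b_i/K_i) = 32.10 / 3.814 = 8.416 m/day.
Q = K_eq · A · (Δh/L) = 8.416 × 2180 × (8.60/32.10) = 4915 m³/day.

4920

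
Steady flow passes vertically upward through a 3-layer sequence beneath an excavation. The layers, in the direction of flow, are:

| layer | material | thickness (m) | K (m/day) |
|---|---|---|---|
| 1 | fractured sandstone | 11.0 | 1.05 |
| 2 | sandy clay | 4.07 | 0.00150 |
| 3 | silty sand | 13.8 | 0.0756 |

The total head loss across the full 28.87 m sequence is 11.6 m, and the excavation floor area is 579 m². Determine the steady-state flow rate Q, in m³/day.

Flow is perpendicular to layering, so the layers act in series and the equivalent K is the thickness-weighted harmonic mean.
Total thickness L = 11.0 + 4.07 + 13.8 = 28.87 m.
Σ(b_i/K_i) = 11.0/1.05 + 4.07/0.00150 + 13.8/0.0756 = 2906 d.
K_eq = L / Σ(b_i/K_i) = 28.87 / 2906 = 0.009933 m/day.
Q = K_eq · A · (Δh/L) = 0.009933 × 579 × (11.6/28.87) = 2.311 m³/day.

2.31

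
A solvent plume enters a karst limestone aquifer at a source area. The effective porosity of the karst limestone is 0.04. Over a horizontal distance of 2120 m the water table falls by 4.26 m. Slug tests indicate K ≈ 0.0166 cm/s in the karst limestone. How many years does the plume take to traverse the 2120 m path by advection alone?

Convert K: 0.0166 cm/s × 864 = 14.34 m/day.
Hydraulic gradient i = Δh / L = 4.26 / 2120 = 0.002009.
Darcy flux q = K · i = 14.34 × 0.002009 = 0.02882 m/day.
Seepage velocity v = q / n_e = 0.02882 / 0.04 = 0.7205 m/day.
Travel time t = L / v = 2120 / 0.7205 = 2942 days = 8.056 years.

8.06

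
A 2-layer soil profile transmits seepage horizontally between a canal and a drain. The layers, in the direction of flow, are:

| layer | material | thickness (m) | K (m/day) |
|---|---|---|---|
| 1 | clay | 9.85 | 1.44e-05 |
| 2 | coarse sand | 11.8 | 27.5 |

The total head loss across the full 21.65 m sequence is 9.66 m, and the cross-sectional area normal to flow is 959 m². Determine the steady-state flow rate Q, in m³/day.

0.0135

Flow is perpendicular to layering, so the layers act in series and the equivalent K is the thickness-weighted harmonic mean.
Total thickness L = 9.85 + 11.8 = 21.65 m.
Σ(b_i/K_i) = 9.85/1.44e-05 + 11.8/27.5 = 6.840e+05 d.
K_eq = L / Σ(b_i/K_i) = 21.65 / 6.840e+05 = 3.165e-05 m/day.
Q = K_eq · A · (Δh/L) = 3.165e-05 × 959 × (9.66/21.65) = 0.01354 m³/day.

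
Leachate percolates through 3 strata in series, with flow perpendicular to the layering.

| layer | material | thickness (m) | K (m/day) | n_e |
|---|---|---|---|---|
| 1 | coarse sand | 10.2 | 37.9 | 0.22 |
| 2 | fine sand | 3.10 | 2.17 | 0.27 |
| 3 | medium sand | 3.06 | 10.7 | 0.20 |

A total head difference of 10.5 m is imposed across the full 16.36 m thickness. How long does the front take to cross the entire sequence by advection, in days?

0.698

With flow normal to the layers, continuity requires the same specific discharge q through every layer.
Σ(b_i/K_i) = 10.2/37.9 + 3.10/2.17 + 3.06/10.7 = 1.984 d.
q = Δh / Σ(b_i/K_i) = 10.5 / 1.984 = 5.293 m/day.
In each layer the seepage velocity is v_i = q/n_i, so the layer transit time is t_i = b_i·n_i / q:
  layer 1 (coarse sand): t_1 = 10.2 × 0.22 / 5.293 = 0.4239 d
  layer 2 (fine sand): t_2 = 3.10 × 0.27 / 5.293 = 0.1581 d
  layer 3 (medium sand): t_3 = 3.06 × 0.20 / 5.293 = 0.1156 d
Total t = Σ t_i = 0.6977 days.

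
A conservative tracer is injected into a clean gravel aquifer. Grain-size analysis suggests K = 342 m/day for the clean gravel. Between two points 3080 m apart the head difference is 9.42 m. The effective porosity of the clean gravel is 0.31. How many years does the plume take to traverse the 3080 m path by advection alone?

2.50

Hydraulic gradient i = Δh / L = 9.42 / 3080 = 0.003058.
Darcy flux q = K · i = 342.0 × 0.003058 = 1.046 m/day.
Seepage velocity v = q / n_e = 1.046 / 0.31 = 3.374 m/day.
Travel time t = L / v = 3080 / 3.374 = 912.8 days = 2.499 years.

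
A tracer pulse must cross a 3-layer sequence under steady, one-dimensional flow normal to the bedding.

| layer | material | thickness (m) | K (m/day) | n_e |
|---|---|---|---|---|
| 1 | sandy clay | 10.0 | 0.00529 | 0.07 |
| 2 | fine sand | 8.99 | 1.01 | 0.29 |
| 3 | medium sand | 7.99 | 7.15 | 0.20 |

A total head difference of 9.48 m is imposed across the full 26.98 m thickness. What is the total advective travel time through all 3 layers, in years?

2.69

With flow normal to the layers, continuity requires the same specific discharge q through every layer.
Σ(b_i/K_i) = 10.0/0.00529 + 8.99/1.01 + 7.99/7.15 = 1900 d.
q = Δh / Σ(b_i/K_i) = 9.48 / 1900 = 0.004988 m/day.
In each layer the seepage velocity is v_i = q/n_i, so the layer transit time is t_i = b_i·n_i / q:
  layer 1 (sandy clay): t_1 = 10.0 × 0.07 / 0.004988 = 140.3 d
  layer 2 (fine sand): t_2 = 8.99 × 0.29 / 0.004988 = 522.6 d
  layer 3 (medium sand): t_3 = 7.99 × 0.20 / 0.004988 = 320.3 d
Total t = Σ t_i = 983.3 days = 2.692 years.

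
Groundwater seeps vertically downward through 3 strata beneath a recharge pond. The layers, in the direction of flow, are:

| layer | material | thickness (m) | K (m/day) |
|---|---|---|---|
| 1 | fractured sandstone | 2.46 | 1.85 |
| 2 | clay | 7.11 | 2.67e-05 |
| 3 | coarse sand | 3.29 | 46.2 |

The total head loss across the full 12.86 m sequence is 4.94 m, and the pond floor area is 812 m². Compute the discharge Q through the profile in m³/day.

0.0151

Flow is perpendicular to layering, so the layers act in series and the equivalent K is the thickness-weighted harmonic mean.
Total thickness L = 2.46 + 7.11 + 3.29 = 12.86 m.
Σ(b_i/K_i) = 2.46/1.85 + 7.11/2.67e-05 + 3.29/46.2 = 2.663e+05 d.
K_eq = L / Σ(b_i/K_i) = 12.86 / 2.663e+05 = 4.829e-05 m/day.
Q = K_eq · A · (Δh/L) = 4.829e-05 × 812 × (4.94/12.86) = 0.01506 m³/day.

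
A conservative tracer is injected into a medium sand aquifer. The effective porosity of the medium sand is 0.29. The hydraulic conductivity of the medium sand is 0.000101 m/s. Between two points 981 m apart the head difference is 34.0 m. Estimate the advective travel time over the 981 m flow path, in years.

2.58

Convert K: 0.000101 m/s × 86400 = 8.726 m/day.
Hydraulic gradient i = Δh / L = 34.0 / 981 = 0.03466.
Darcy flux q = K · i = 8.726 × 0.03466 = 0.3024 m/day.
Seepage velocity v = q / n_e = 0.3024 / 0.29 = 1.043 m/day.
Travel time t = L / v = 981 / 1.043 = 940.6 days = 2.575 years.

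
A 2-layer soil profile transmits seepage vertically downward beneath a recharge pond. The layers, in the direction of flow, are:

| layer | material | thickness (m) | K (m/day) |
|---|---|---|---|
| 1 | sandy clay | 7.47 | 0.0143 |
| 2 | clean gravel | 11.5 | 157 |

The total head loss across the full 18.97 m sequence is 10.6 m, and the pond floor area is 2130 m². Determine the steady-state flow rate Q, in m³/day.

43.2

Flow is perpendicular to layering, so the layers act in series and the equivalent K is the thickness-weighted harmonic mean.
Total thickness L = 7.47 + 11.5 = 18.97 m.
Σ(b_i/K_i) = 7.47/0.0143 + 11.5/157 = 522.5 d.
K_eq = L / Σ(b_i/K_i) = 18.97 / 522.5 = 0.03631 m/day.
Q = K_eq · A · (Δh/L) = 0.03631 × 2130 × (10.6/18.97) = 43.22 m³/day.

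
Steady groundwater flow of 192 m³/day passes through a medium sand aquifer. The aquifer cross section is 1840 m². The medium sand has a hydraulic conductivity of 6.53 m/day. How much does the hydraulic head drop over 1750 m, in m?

28.0

From Q = K·A·i, i = Q / (K·A) = 192 / (6.530 × 1840) = 0.01598.
Head loss Δh = i · L = 0.01598 × 1750 = 27.96 m.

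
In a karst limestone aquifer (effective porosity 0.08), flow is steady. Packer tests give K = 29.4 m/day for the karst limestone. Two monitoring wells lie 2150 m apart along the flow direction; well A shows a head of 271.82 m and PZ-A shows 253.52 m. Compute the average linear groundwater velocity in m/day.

3.13

Hydraulic gradient i = (271.82 − 253.52) / 2150 = 18.3 / 2150 = 0.008512.
Darcy flux q = K · i = 29.40 × 0.008512 = 0.2502 m/day.
Seepage velocity v = q / n_e = 0.2502 / 0.08 = 3.128 m/day.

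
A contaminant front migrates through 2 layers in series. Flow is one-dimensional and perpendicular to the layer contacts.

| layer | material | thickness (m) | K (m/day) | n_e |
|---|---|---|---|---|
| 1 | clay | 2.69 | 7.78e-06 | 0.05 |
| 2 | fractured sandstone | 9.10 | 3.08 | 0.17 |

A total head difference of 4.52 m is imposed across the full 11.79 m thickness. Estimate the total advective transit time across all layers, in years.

With flow normal to the layers, continuity requires the same specific discharge q through every layer.
Σ(b_i/K_i) = 2.69/7.78e-06 + 9.10/3.08 = 3.458e+05 d.
q = Δh / Σ(b_i/K_i) = 4.52 / 3.458e+05 = 1.307e-05 m/day.
In each layer the seepage velocity is v_i = q/n_i, so the layer transit time is t_i = b_i·n_i / q:
  layer 1 (clay): t_1 = 2.69 × 0.05 / 1.307e-05 = 10289 d
  layer 2 (fractured sandstone): t_2 = 9.10 × 0.17 / 1.307e-05 = 1.183e+05 d
Total t = Σ t_i = 1.286e+05 days = 352.2 years.

352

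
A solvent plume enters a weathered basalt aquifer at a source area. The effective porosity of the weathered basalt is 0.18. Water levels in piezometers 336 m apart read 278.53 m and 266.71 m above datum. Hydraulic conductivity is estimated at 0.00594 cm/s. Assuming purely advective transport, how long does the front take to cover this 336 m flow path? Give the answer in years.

Convert K: 0.00594 cm/s × 864 = 5.132 m/day.
Hydraulic gradient i = (278.53 − 266.71) / 336 = 11.82 / 336 = 0.03518.
Darcy flux q = K · i = 5.132 × 0.03518 = 0.1805 m/day.
Seepage velocity v = q / n_e = 0.1805 / 0.18 = 1.003 m/day.
Travel time t = L / v = 336 / 1.003 = 335.0 days = 0.9172 years.

0.917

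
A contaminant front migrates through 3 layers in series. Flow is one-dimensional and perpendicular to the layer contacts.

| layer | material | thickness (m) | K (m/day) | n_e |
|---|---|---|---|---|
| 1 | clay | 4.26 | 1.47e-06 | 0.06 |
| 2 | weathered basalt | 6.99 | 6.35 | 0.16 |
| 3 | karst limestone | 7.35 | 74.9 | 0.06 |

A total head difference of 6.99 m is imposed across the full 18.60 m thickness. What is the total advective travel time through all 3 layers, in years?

2060

With flow normal to the layers, continuity requires the same specific discharge q through every layer.
Σ(b_i/K_i) = 4.26/1.47e-06 + 6.99/6.35 + 7.35/74.9 = 2.898e+06 d.
q = Δh / Σ(b_i/K_i) = 6.99 / 2.898e+06 = 2.412e-06 m/day.
In each layer the seepage velocity is v_i = q/n_i, so the layer transit time is t_i = b_i·n_i / q:
  layer 1 (clay): t_1 = 4.26 × 0.06 / 2.412e-06 = 1.060e+05 d
  layer 2 (weathered basalt): t_2 = 6.99 × 0.16 / 2.412e-06 = 4.637e+05 d
  layer 3 (karst limestone): t_3 = 7.35 × 0.06 / 2.412e-06 = 1.828e+05 d
Total t = Σ t_i = 7.525e+05 days = 2060 years.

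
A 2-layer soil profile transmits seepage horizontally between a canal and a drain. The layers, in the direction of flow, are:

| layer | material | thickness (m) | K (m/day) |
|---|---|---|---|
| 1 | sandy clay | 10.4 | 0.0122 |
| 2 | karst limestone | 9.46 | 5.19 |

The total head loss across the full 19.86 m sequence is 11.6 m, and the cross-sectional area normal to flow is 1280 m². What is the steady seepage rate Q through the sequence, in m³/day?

Flow is perpendicular to layering, so the layers act in series and the equivalent K is the thickness-weighted harmonic mean.
Total thickness L = 10.4 + 9.46 = 19.86 m.
Σ(b_i/K_i) = 10.4/0.0122 + 9.46/5.19 = 854.3 d.
K_eq = L / Σ(b_i/K_i) = 19.86 / 854.3 = 0.02325 m/day.
Q = K_eq · A · (Δh/L) = 0.02325 × 1280 × (11.6/19.86) = 17.38 m³/day.

17.4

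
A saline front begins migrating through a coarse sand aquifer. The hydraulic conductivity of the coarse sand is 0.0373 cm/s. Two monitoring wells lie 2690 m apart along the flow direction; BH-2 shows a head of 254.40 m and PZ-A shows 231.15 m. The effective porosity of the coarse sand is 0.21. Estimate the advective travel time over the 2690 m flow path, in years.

5.55

Convert K: 0.0373 cm/s × 864 = 32.23 m/day.
Hydraulic gradient i = (254.40 − 231.15) / 2690 = 23.25 / 2690 = 0.008643.
Darcy flux q = K · i = 32.23 × 0.008643 = 0.2785 m/day.
Seepage velocity v = q / n_e = 0.2785 / 0.21 = 1.326 m/day.
Travel time t = L / v = 2690 / 1.326 = 2028 days = 5.552 years.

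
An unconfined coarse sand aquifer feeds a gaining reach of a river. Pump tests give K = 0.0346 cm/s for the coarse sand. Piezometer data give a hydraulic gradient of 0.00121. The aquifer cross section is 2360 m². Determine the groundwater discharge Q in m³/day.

Convert K: 0.0346 cm/s × 864 = 29.89 m/day.
Hydraulic gradient i = 0.00121.
Darcy's law: Q = K · A · i = 29.89 × 2360 × 0.001210 = 85.37 m³/day.

85.4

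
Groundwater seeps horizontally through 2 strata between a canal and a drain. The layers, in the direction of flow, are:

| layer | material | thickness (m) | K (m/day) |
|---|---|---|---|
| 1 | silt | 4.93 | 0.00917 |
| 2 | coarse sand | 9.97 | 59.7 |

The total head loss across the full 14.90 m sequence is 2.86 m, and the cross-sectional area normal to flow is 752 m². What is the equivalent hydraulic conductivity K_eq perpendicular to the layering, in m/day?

0.0277

Flow is perpendicular to layering, so the layers act in series and the equivalent K is the thickness-weighted harmonic mean.
Total thickness L = 4.93 + 9.97 = 14.90 m.
Σ(b_i/K_i) = 4.93/0.00917 + 9.97/59.7 = 537.8 d.
K_eq = L / Σ(b_i/K_i) = 14.90 / 537.8 = 0.02771 m/day.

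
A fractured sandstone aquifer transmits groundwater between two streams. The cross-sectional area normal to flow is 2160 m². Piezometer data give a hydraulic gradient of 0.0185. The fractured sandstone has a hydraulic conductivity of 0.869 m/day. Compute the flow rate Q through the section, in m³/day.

Hydraulic gradient i = 0.0185.
Darcy's law: Q = K · A · i = 0.8690 × 2160 × 0.01850 = 34.73 m³/day.

34.7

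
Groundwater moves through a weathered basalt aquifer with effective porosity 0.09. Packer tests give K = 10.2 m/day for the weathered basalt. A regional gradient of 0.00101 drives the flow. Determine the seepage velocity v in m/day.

Hydraulic gradient i = 0.00101.
Darcy flux q = K · i = 10.20 × 0.001010 = 0.01030 m/day.
Seepage velocity v = q / n_e = 0.01030 / 0.09 = 0.1145 m/day.

0.114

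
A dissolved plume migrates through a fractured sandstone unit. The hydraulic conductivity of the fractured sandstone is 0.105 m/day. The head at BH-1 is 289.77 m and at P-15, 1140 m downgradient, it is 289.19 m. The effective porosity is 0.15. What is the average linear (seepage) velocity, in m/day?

0.000356

Hydraulic gradient i = (289.77 − 289.19) / 1140 = 0.58 / 1140 = 0.0005088.
Darcy flux q = K · i = 0.1050 × 0.0005088 = 5.342e-05 m/day.
Seepage velocity v = q / n_e = 5.342e-05 / 0.15 = 0.0003561 m/day.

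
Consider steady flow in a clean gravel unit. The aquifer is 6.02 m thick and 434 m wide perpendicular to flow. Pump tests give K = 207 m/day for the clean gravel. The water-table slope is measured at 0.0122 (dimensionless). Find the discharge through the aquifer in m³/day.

Cross-sectional area A = 434 × 6.02 = 2613 m².
Hydraulic gradient i = 0.0122.
Darcy's law: Q = K · A · i = 207.0 × 2613 × 0.01220 = 6598 m³/day.

6600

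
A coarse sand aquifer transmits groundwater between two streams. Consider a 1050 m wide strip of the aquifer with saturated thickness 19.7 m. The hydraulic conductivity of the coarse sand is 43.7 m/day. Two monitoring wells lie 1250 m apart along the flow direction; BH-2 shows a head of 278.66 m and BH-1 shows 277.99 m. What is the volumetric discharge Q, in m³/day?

485

Cross-sectional area A = 1050 × 19.7 = 20685 m².
Hydraulic gradient i = (278.66 − 277.99) / 1250 = 0.67 / 1250 = 0.0005360.
Darcy's law: Q = K · A · i = 43.70 × 20685 × 0.0005360 = 484.5 m³/day.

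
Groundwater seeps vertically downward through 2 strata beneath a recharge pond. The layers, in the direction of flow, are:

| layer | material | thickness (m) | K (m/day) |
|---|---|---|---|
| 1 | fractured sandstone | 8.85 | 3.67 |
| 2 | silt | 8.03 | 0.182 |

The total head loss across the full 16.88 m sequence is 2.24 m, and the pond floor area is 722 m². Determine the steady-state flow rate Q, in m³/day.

Flow is perpendicular to layering, so the layers act in series and the equivalent K is the thickness-weighted harmonic mean.
Total thickness L = 8.85 + 8.03 = 16.88 m.
Σ(b_i/K_i) = 8.85/3.67 + 8.03/0.182 = 46.53 d.
K_eq = L / Σ(b_i/K_i) = 16.88 / 46.53 = 0.3628 m/day.
Q = K_eq · A · (Δh/L) = 0.3628 × 722 × (2.24/16.88) = 34.76 m³/day.

34.8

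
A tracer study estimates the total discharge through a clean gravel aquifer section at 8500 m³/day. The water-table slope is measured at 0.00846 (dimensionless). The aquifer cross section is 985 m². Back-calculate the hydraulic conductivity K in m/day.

1020

Hydraulic gradient i = 0.00846.
From Q = K·A·i, K = Q / (A·i) = 8500 / (985.0 × 0.008460) = 1020 m/day.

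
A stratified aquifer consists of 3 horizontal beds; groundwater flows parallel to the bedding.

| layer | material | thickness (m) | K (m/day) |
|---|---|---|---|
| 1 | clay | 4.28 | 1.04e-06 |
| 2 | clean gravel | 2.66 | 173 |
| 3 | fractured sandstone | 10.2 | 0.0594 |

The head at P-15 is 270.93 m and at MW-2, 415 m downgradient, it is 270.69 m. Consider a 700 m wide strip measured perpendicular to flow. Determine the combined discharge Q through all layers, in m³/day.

Flow is parallel to layering, so each bed carries its own Darcy discharge and the transmissivities add.
Σ(K_i·b_i) = 1.04e-06×4.28 + 173×2.66 + 0.0594×10.2 = 460.8 m²/day.
Hydraulic gradient i = (270.93 − 270.69) / 415 = 0.24 / 415 = 0.0005783.
Q = Σ(K_i·b_i) · W · i = 460.8 × 700 × 0.0005783 = 186.5 m³/day.

187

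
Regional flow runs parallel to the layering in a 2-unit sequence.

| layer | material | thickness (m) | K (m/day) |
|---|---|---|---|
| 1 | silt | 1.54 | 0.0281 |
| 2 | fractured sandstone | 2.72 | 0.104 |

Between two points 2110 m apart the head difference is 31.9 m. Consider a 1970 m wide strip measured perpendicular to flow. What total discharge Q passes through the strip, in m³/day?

9.71

Flow is parallel to layering, so each bed carries its own Darcy discharge and the transmissivities add.
Σ(K_i·b_i) = 0.0281×1.54 + 0.104×2.72 = 0.3262 m²/day.
Hydraulic gradient i = Δh / L = 31.9 / 2110 = 0.01512.
Q = Σ(K_i·b_i) · W · i = 0.3262 × 1970 × 0.01512 = 9.714 m³/day.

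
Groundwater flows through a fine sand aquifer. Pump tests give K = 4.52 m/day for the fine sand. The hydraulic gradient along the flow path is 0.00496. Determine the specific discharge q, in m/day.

0.0224

Hydraulic gradient i = 0.00496.
Specific discharge q = K · i = 4.520 × 0.004960 = 0.02242 m/day.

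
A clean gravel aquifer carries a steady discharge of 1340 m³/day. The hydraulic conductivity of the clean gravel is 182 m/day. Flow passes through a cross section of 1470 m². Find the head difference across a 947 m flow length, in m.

4.74

From Q = K·A·i, i = Q / (K·A) = 1340 / (182.0 × 1470) = 0.005009.
Head loss Δh = i · L = 0.005009 × 947 = 4.743 m.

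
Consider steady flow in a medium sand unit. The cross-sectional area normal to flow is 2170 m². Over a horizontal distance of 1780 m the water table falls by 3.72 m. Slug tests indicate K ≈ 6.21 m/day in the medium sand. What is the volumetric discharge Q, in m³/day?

28.2

Hydraulic gradient i = Δh / L = 3.72 / 1780 = 0.002090.
Darcy's law: Q = K · A · i = 6.210 × 2170 × 0.002090 = 28.16 m³/day.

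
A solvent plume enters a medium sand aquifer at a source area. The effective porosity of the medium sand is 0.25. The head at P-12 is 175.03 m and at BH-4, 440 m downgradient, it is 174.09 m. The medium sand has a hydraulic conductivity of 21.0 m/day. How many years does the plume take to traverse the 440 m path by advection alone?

6.71

Hydraulic gradient i = (175.03 − 174.09) / 440 = 0.94 / 440 = 0.002136.
Darcy flux q = K · i = 21.00 × 0.002136 = 0.04486 m/day.
Seepage velocity v = q / n_e = 0.04486 / 0.25 = 0.1795 m/day.
Travel time t = L / v = 440 / 0.1795 = 2452 days = 6.713 years.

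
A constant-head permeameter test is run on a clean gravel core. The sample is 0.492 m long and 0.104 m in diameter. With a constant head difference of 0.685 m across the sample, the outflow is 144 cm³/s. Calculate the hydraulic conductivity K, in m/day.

Cross-sectional area A = π·(d/2)² = π × (0.104/2)² = 0.008495 m².
Convert discharge: 144 cm³/s = 0.0001440 m³/s.
Darcy's law rearranged: K = Q·L / (A·Δh) = 0.0001440 × 0.492 / (0.008495 × 0.685) = 0.01218 m/s = 1052 m/day.

1050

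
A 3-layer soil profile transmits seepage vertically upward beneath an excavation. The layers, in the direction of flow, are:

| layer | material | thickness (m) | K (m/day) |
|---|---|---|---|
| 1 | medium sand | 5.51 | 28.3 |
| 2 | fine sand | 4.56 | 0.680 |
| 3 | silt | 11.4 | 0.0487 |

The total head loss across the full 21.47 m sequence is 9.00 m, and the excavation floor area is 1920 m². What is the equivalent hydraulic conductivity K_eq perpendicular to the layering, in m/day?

0.0891

Flow is perpendicular to layering, so the layers act in series and the equivalent K is the thickness-weighted harmonic mean.
Total thickness L = 5.51 + 4.56 + 11.4 = 21.47 m.
Σ(b_i/K_i) = 5.51/28.3 + 4.56/0.680 + 11.4/0.0487 = 241.0 d.
K_eq = L / Σ(b_i/K_i) = 21.47 / 241.0 = 0.08909 m/day.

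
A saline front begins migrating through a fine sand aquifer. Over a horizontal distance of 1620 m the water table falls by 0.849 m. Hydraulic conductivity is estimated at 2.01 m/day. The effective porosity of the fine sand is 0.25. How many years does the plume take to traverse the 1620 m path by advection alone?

Hydraulic gradient i = Δh / L = 0.849 / 1620 = 0.0005241.
Darcy flux q = K · i = 2.010 × 0.0005241 = 0.001053 m/day.
Seepage velocity v = q / n_e = 0.001053 / 0.25 = 0.004214 m/day.
Travel time t = L / v = 1620 / 0.004214 = 3.845e+05 days = 1053 years.

1050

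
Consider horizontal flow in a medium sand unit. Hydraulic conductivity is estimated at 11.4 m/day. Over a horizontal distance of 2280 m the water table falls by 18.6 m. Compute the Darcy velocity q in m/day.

Hydraulic gradient i = Δh / L = 18.6 / 2280 = 0.008158.
Specific discharge q = K · i = 11.40 × 0.008158 = 0.09300 m/day.

0.0930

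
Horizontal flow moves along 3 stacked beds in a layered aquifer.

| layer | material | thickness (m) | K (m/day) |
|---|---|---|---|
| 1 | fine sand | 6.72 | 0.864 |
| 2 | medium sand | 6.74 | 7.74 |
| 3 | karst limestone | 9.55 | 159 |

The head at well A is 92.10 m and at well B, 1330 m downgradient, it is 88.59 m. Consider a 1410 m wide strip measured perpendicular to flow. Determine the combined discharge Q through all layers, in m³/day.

Flow is parallel to layering, so each bed carries its own Darcy discharge and the transmissivities add.
Σ(K_i·b_i) = 0.864×6.72 + 7.74×6.74 + 159×9.55 = 1576 m²/day.
Hydraulic gradient i = (92.10 − 88.59) / 1330 = 3.51 / 1330 = 0.002639.
Q = Σ(K_i·b_i) · W · i = 1576 × 1410 × 0.002639 = 5866 m³/day.

5870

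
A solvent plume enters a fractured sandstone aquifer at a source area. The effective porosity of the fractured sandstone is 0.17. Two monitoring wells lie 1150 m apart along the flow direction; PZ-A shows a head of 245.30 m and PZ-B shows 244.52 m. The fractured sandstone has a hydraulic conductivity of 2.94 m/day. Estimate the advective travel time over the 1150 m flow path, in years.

268

Hydraulic gradient i = (245.30 − 244.52) / 1150 = 0.78 / 1150 = 0.0006783.
Darcy flux q = K · i = 2.940 × 0.0006783 = 0.001994 m/day.
Seepage velocity v = q / n_e = 0.001994 / 0.17 = 0.01173 m/day.
Travel time t = L / v = 1150 / 0.01173 = 98040 days = 268.4 years.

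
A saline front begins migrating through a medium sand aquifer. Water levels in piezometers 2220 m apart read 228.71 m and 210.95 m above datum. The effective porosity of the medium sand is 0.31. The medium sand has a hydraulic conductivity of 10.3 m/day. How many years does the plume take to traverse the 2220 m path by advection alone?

22.9

Hydraulic gradient i = (228.71 − 210.95) / 2220 = 17.76 / 2220 = 0.008000.
Darcy flux q = K · i = 10.30 × 0.008000 = 0.08240 m/day.
Seepage velocity v = q / n_e = 0.08240 / 0.31 = 0.2658 m/day.
Travel time t = L / v = 2220 / 0.2658 = 8352 days = 22.87 years.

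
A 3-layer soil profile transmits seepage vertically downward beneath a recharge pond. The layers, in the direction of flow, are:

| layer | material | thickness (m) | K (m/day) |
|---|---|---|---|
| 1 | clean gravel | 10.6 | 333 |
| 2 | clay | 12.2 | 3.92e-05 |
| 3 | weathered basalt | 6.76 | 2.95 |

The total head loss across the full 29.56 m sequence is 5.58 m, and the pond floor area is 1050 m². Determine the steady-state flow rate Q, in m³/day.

0.0188

Flow is perpendicular to layering, so the layers act in series and the equivalent K is the thickness-weighted harmonic mean.
Total thickness L = 10.6 + 12.2 + 6.76 = 29.56 m.
Σ(b_i/K_i) = 10.6/333 + 12.2/3.92e-05 + 6.76/2.95 = 3.112e+05 d.
K_eq = L / Σ(b_i/K_i) = 29.56 / 3.112e+05 = 9.498e-05 m/day.
Q = K_eq · A · (Δh/L) = 9.498e-05 × 1050 × (5.58/29.56) = 0.01883 m³/day.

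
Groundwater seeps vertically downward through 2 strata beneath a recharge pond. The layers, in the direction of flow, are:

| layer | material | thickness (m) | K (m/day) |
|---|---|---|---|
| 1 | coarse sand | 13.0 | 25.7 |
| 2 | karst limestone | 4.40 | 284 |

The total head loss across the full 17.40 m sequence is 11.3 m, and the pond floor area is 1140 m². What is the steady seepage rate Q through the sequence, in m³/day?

24700

Flow is perpendicular to layering, so the layers act in series and the equivalent K is the thickness-weighted harmonic mean.
Total thickness L = 13.0 + 4.40 = 17.40 m.
Σ(b_i/K_i) = 13.0/25.7 + 4.40/284 = 0.5213 d.
K_eq = L / Σ(b_i/K_i) = 17.40 / 0.5213 = 33.38 m/day.
Q = K_eq · A · (Δh/L) = 33.38 × 1140 × (11.3/17.40) = 24710 m³/day.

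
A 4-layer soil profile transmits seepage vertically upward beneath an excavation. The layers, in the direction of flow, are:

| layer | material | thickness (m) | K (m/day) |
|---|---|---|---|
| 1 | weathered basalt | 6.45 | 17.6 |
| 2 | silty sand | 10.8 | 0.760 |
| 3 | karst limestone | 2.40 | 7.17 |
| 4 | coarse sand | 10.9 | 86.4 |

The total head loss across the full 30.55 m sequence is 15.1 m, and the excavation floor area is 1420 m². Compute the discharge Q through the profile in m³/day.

Flow is perpendicular to layering, so the layers act in series and the equivalent K is the thickness-weighted harmonic mean.
Total thickness L = 6.45 + 10.8 + 2.40 + 10.9 = 30.55 m.
Σ(b_i/K_i) = 6.45/17.6 + 10.8/0.760 + 2.40/7.17 + 10.9/86.4 = 15.04 d.
K_eq = L / Σ(b_i/K_i) = 30.55 / 15.04 = 2.032 m/day.
Q = K_eq · A · (Δh/L) = 2.032 × 1420 × (15.1/30.55) = 1426 m³/day.

1430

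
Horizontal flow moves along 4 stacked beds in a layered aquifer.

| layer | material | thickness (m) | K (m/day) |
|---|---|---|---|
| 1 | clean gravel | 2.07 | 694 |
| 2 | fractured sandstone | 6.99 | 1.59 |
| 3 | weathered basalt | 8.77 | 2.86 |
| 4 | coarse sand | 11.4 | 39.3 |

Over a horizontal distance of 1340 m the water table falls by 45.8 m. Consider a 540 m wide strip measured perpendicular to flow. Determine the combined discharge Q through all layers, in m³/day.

35500

Flow is parallel to layering, so each bed carries its own Darcy discharge and the transmissivities add.
Σ(K_i·b_i) = 694×2.07 + 1.59×6.99 + 2.86×8.77 + 39.3×11.4 = 1921 m²/day.
Hydraulic gradient i = Δh / L = 45.8 / 1340 = 0.03418.
Q = Σ(K_i·b_i) · W · i = 1921 × 540 × 0.03418 = 35452 m³/day.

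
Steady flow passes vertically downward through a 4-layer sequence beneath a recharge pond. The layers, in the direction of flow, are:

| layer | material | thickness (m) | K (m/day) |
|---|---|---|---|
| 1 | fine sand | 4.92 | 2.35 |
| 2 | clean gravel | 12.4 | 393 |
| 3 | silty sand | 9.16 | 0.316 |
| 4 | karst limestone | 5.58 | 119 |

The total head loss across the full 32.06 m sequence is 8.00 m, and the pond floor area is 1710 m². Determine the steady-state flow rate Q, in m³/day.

Flow is perpendicular to layering, so the layers act in series and the equivalent K is the thickness-weighted harmonic mean.
Total thickness L = 4.92 + 12.4 + 9.16 + 5.58 = 32.06 m.
Σ(b_i/K_i) = 4.92/2.35 + 12.4/393 + 9.16/0.316 + 5.58/119 = 31.16 d.
K_eq = L / Σ(b_i/K_i) = 32.06 / 31.16 = 1.029 m/day.
Q = K_eq · A · (Δh/L) = 1.029 × 1710 × (8.00/32.06) = 439.0 m³/day.

439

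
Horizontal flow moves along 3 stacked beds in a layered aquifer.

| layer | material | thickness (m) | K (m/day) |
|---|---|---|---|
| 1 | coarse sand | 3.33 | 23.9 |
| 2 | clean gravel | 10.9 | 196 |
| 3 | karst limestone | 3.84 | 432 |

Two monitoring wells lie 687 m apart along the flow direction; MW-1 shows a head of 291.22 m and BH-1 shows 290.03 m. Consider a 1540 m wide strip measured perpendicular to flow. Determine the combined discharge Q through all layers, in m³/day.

10300

Flow is parallel to layering, so each bed carries its own Darcy discharge and the transmissivities add.
Σ(K_i·b_i) = 23.9×3.33 + 196×10.9 + 432×3.84 = 3875 m²/day.
Hydraulic gradient i = (291.22 − 290.03) / 687 = 1.19 / 687 = 0.001732.
Q = Σ(K_i·b_i) · W · i = 3875 × 1540 × 0.001732 = 10336 m³/day.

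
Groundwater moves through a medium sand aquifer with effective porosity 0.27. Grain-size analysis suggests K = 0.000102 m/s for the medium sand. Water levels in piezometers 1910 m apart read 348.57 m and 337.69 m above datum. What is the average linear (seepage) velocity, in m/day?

Convert K: 0.000102 m/s × 86400 = 8.813 m/day.
Hydraulic gradient i = (348.57 − 337.69) / 1910 = 10.88 / 1910 = 0.005696.
Darcy flux q = K · i = 8.813 × 0.005696 = 0.05020 m/day.
Seepage velocity v = q / n_e = 0.05020 / 0.27 = 0.1859 m/day.

0.186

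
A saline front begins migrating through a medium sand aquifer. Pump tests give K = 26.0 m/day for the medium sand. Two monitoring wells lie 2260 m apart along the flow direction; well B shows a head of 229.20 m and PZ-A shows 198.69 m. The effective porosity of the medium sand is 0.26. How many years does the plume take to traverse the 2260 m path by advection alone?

4.58

Hydraulic gradient i = (229.20 − 198.69) / 2260 = 30.51 / 2260 = 0.01350.
Darcy flux q = K · i = 26.00 × 0.01350 = 0.3510 m/day.
Seepage velocity v = q / n_e = 0.3510 / 0.26 = 1.350 m/day.
Travel time t = L / v = 2260 / 1.350 = 1674 days = 4.583 years.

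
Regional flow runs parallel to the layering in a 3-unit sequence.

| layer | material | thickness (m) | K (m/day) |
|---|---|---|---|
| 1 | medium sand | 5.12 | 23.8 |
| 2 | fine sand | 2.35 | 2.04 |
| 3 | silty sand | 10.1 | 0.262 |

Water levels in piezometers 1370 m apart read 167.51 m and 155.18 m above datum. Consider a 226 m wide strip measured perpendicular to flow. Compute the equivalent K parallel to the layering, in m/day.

Flow is parallel to layering, so each bed carries its own Darcy discharge and the transmissivities add.
Σ(K_i·b_i) = 23.8×5.12 + 2.04×2.35 + 0.262×10.1 = 129.3 m²/day.
Total thickness b = 17.57 m, so K_eq = Σ(K_i·b_i)/b = 7.359 m/day.

7.36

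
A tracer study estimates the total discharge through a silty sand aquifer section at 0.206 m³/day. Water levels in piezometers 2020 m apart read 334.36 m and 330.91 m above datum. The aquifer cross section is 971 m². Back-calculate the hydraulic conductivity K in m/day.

0.124

Hydraulic gradient i = (334.36 − 330.91) / 2020 = 3.45 / 2020 = 0.001708.
From Q = K·A·i, K = Q / (A·i) = 0.206 / (971.0 × 0.001708) = 0.1242 m/day.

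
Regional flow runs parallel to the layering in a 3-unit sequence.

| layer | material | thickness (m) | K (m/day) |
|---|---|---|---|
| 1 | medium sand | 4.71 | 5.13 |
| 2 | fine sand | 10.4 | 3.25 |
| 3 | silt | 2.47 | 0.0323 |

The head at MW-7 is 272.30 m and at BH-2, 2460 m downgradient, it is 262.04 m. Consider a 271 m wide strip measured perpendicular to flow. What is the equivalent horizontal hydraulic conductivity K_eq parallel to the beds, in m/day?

Flow is parallel to layering, so each bed carries its own Darcy discharge and the transmissivities add.
Σ(K_i·b_i) = 5.13×4.71 + 3.25×10.4 + 0.0323×2.47 = 58.04 m²/day.
Total thickness b = 17.58 m, so K_eq = Σ(K_i·b_i)/b = 3.302 m/day.

3.30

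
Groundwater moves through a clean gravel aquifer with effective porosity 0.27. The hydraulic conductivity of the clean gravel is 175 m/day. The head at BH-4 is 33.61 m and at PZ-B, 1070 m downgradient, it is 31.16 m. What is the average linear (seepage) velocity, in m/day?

1.48

Hydraulic gradient i = (33.61 − 31.16) / 1070 = 2.45 / 1070 = 0.002290.
Darcy flux q = K · i = 175.0 × 0.002290 = 0.4007 m/day.
Seepage velocity v = q / n_e = 0.4007 / 0.27 = 1.484 m/day.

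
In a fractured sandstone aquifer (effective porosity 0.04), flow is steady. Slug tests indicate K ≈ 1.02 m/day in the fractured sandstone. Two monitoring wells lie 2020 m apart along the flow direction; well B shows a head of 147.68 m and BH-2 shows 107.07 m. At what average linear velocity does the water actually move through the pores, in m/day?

Hydraulic gradient i = (147.68 − 107.07) / 2020 = 40.61 / 2020 = 0.02010.
Darcy flux q = K · i = 1.020 × 0.02010 = 0.02051 m/day.
Seepage velocity v = q / n_e = 0.02051 / 0.04 = 0.5127 m/day.

0.513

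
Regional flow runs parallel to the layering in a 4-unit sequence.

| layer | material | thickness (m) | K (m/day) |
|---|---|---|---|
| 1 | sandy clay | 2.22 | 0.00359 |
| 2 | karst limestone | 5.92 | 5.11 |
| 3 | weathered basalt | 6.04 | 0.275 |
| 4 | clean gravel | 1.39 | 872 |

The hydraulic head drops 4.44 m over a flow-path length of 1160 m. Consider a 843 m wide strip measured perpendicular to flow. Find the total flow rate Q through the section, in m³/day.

Flow is parallel to layering, so each bed carries its own Darcy discharge and the transmissivities add.
Σ(K_i·b_i) = 0.00359×2.22 + 5.11×5.92 + 0.275×6.04 + 872×1.39 = 1244 m²/day.
Hydraulic gradient i = Δh / L = 4.44 / 1160 = 0.003828.
Q = Σ(K_i·b_i) · W · i = 1244 × 843 × 0.003828 = 4014 m³/day.

4010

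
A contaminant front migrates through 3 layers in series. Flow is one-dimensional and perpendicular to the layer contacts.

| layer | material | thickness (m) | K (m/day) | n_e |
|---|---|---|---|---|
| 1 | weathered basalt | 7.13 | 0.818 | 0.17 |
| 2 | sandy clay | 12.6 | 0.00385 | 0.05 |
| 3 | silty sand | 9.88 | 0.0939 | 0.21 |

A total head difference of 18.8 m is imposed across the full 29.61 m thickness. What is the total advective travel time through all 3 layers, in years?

1.93

With flow normal to the layers, continuity requires the same specific discharge q through every layer.
Σ(b_i/K_i) = 7.13/0.818 + 12.6/0.00385 + 9.88/0.0939 = 3387 d.
q = Δh / Σ(b_i/K_i) = 18.8 / 3387 = 0.005551 m/day.
In each layer the seepage velocity is v_i = q/n_i, so the layer transit time is t_i = b_i·n_i / q:
  layer 1 (weathered basalt): t_1 = 7.13 × 0.17 / 0.005551 = 218.3 d
  layer 2 (sandy clay): t_2 = 12.6 × 0.05 / 0.005551 = 113.5 d
  layer 3 (silty sand): t_3 = 9.88 × 0.21 / 0.005551 = 373.8 d
Total t = Σ t_i = 705.6 days = 1.932 years.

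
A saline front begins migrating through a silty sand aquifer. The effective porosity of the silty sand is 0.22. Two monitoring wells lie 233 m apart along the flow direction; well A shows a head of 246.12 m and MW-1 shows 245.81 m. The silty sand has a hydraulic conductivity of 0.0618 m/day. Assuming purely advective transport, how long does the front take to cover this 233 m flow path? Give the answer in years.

Hydraulic gradient i = (246.12 − 245.81) / 233 = 0.31 / 233 = 0.001330.
Darcy flux q = K · i = 0.06180 × 0.001330 = 8.222e-05 m/day.
Seepage velocity v = q / n_e = 8.222e-05 / 0.22 = 0.0003737 m/day.
Travel time t = L / v = 233 / 0.0003737 = 6.234e+05 days = 1707 years.

1710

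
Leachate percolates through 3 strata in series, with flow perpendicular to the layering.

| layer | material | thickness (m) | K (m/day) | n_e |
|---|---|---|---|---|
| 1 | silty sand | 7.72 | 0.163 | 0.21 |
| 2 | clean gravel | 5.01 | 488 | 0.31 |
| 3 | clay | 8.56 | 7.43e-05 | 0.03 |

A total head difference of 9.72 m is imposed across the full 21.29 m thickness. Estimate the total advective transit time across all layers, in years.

111

With flow normal to the layers, continuity requires the same specific discharge q through every layer.
Σ(b_i/K_i) = 7.72/0.163 + 5.01/488 + 8.56/7.43e-05 = 1.153e+05 d.
q = Δh / Σ(b_i/K_i) = 9.72 / 1.153e+05 = 8.433e-05 m/day.
In each layer the seepage velocity is v_i = q/n_i, so the layer transit time is t_i = b_i·n_i / q:
  layer 1 (silty sand): t_1 = 7.72 × 0.21 / 8.433e-05 = 19224 d
  layer 2 (clean gravel): t_2 = 5.01 × 0.31 / 8.433e-05 = 18416 d
  layer 3 (clay): t_3 = 8.56 × 0.03 / 8.433e-05 = 3045 d
Total t = Σ t_i = 40685 days = 111.4 years.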